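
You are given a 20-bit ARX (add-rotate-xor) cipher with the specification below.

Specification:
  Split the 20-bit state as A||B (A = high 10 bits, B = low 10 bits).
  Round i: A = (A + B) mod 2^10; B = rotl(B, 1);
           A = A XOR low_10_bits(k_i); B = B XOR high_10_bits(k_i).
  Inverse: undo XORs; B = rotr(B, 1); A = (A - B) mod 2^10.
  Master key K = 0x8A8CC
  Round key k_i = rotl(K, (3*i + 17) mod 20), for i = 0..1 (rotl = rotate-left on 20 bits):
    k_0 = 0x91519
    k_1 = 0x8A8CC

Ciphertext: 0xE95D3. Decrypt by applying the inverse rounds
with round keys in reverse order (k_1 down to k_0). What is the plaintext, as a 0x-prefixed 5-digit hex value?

0xE62DC

s_0 = ciphertext = 0xE95D3
s_1 = InvRound(s_0, k_1) = 0xDB7FC
s_2 = InvRound(s_1, k_0) = 0xE62DC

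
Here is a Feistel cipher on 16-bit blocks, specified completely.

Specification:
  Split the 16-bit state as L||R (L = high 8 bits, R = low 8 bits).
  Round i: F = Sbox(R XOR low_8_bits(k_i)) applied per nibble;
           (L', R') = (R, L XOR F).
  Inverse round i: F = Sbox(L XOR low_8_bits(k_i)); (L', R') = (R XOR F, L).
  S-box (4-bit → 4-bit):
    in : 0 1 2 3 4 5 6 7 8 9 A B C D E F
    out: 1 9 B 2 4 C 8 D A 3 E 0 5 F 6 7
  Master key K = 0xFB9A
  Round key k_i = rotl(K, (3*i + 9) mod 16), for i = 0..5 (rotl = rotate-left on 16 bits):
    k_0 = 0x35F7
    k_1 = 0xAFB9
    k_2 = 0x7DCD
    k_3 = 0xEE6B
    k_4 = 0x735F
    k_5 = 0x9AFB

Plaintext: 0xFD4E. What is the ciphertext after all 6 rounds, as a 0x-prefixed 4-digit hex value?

0xBE1D

s_0 = plaintext = 0xFD4E
s_1 = Round(s_0, k_0) = 0x4EFE
s_2 = Round(s_1, k_1) = 0xFE03
s_3 = Round(s_2, k_2) = 0x03A8
s_4 = Round(s_3, k_3) = 0xA851
s_5 = Round(s_4, k_4) = 0x51BE
s_6 = Round(s_5, k_5) = 0xBE1D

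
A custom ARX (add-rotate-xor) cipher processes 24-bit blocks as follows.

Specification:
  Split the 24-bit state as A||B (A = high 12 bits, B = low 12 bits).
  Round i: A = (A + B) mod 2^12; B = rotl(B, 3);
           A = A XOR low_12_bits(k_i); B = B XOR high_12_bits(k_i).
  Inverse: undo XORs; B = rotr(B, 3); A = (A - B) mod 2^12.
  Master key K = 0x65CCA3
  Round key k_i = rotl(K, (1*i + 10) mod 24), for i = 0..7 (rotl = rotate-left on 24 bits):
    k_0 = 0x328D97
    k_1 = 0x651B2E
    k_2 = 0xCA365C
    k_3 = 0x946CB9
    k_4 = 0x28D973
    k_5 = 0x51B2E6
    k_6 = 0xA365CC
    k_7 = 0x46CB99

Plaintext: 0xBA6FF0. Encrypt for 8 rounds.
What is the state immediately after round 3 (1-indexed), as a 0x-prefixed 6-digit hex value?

0xA915DA

s_0 = plaintext = 0xBA6FF0
s_1 = Round(s_0, k_0) = 0x601CAF
s_2 = Round(s_1, k_1) = 0x99E32F
s_3 = Round(s_2, k_2) = 0xA915DA
s_4 = Round(s_3, k_3) = 0xCD2794
s_5 = Round(s_4, k_4) = 0xD15E2E
s_6 = Round(s_5, k_5) = 0x9A546C
s_7 = Round(s_6, k_6) = 0xBDD954
s_8 = Round(s_7, k_7) = 0xEA8EC8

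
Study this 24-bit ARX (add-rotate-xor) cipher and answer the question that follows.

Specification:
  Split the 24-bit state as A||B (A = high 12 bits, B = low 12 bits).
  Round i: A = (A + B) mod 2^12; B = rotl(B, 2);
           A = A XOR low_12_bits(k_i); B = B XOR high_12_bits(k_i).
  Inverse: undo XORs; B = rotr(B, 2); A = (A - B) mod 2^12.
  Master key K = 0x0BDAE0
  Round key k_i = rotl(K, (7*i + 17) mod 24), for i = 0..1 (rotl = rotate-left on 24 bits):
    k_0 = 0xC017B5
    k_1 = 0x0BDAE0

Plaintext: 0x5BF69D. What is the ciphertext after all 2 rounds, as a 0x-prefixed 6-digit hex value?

s_0 = plaintext = 0x5BF69D
s_1 = Round(s_0, k_0) = 0xBE9674
s_2 = Round(s_1, k_1) = 0x8BD96C

0x8BD96C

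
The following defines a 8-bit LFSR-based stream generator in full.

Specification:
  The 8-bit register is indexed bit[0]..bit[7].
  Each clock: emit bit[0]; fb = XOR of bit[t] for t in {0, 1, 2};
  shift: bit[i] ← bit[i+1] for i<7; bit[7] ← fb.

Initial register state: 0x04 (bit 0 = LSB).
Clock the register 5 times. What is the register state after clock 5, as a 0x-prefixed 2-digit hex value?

0x38

reg_0 = 0x04
clock 1: out=0, reg = 0x82
clock 2: out=0, reg = 0xC1
clock 3: out=1, reg = 0xE0
clock 4: out=0, reg = 0x70
clock 5: out=0, reg = 0x38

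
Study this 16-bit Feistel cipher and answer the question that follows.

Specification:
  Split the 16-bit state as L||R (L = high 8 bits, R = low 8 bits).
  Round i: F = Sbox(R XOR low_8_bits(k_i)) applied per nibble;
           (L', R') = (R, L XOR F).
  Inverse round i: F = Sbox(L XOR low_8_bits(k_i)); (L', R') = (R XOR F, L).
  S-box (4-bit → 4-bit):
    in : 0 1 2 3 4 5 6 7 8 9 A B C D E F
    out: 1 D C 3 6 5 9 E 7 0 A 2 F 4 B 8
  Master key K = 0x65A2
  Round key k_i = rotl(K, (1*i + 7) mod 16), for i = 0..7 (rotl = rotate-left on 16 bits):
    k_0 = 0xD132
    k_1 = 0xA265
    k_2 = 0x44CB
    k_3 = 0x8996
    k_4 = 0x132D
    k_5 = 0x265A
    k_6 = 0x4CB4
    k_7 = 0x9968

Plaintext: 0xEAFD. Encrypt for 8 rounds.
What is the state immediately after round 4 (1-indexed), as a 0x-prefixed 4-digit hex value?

s_0 = plaintext = 0xEAFD
s_1 = Round(s_0, k_0) = 0xFD12
s_2 = Round(s_1, k_1) = 0x1213
s_3 = Round(s_2, k_2) = 0x1355
s_4 = Round(s_3, k_3) = 0x55E0
s_5 = Round(s_4, k_4) = 0xE0A1
s_6 = Round(s_5, k_5) = 0xA162
s_7 = Round(s_6, k_6) = 0x62E8
s_8 = Round(s_7, k_7) = 0xE813

0x55E0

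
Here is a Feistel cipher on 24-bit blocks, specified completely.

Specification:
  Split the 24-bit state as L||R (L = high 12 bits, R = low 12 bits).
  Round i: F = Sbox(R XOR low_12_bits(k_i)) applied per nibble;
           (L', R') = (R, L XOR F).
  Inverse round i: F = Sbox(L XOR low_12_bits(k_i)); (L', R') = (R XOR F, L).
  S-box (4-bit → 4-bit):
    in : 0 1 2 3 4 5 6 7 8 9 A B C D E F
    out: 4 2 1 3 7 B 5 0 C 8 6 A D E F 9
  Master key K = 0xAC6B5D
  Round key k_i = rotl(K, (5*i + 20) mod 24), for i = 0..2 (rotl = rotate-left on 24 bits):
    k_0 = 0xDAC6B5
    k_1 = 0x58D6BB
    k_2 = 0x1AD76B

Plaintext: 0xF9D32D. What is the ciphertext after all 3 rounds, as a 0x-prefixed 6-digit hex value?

s_0 = plaintext = 0xF9D32D
s_1 = Round(s_0, k_0) = 0x32D411
s_2 = Round(s_1, k_1) = 0x41124B
s_3 = Round(s_2, k_2) = 0x24BF05

0x24BF05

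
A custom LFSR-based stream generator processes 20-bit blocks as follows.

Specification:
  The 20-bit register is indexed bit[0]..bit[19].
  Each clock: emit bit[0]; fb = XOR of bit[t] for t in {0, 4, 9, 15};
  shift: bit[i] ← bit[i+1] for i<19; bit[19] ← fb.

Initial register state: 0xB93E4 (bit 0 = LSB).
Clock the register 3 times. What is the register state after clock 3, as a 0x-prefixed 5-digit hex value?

0x9727C

reg_0 = 0xB93E4
clock 1: out=0, reg = 0x5C9F2
clock 2: out=0, reg = 0x2E4F9
clock 3: out=1, reg = 0x9727C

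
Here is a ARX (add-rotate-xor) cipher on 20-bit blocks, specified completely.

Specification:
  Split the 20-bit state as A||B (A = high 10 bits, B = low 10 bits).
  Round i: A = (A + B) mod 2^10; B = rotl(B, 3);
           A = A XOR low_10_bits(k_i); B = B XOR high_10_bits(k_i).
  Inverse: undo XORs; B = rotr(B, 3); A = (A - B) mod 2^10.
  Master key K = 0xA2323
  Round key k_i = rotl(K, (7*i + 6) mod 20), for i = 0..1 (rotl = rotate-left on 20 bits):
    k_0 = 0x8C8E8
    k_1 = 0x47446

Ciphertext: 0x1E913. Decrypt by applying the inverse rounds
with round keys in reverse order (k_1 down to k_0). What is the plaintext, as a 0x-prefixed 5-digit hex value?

s_0 = ciphertext = 0x1E913
s_1 = InvRound(s_0, k_1) = 0x4EF01
s_2 = InvRound(s_1, k_0) = 0x0B5A6

0x0B5A6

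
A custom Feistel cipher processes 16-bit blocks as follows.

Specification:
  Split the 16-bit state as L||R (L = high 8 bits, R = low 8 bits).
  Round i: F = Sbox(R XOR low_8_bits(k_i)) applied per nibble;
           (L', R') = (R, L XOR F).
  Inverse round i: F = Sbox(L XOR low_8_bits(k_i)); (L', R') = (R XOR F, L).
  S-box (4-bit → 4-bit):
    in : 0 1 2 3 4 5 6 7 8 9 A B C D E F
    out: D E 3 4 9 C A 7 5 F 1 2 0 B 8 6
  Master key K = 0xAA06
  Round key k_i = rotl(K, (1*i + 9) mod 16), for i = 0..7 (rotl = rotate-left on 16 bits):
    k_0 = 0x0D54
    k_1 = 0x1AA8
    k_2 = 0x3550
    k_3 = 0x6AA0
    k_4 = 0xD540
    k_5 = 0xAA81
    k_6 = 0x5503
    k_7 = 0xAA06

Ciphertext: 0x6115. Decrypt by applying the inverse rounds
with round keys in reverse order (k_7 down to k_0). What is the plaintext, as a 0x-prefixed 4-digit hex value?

s_0 = ciphertext = 0x6115
s_1 = InvRound(s_0, k_7) = 0xB261
s_2 = InvRound(s_1, k_6) = 0x4FB2
s_3 = InvRound(s_2, k_5) = 0xBA4F
s_4 = InvRound(s_3, k_4) = 0x2EBA
s_5 = InvRound(s_4, k_3) = 0xE22E
s_6 = InvRound(s_5, k_2) = 0x0DE2
s_7 = InvRound(s_6, k_1) = 0xFE0D
s_8 = InvRound(s_7, k_0) = 0x1CFE

0x1CFE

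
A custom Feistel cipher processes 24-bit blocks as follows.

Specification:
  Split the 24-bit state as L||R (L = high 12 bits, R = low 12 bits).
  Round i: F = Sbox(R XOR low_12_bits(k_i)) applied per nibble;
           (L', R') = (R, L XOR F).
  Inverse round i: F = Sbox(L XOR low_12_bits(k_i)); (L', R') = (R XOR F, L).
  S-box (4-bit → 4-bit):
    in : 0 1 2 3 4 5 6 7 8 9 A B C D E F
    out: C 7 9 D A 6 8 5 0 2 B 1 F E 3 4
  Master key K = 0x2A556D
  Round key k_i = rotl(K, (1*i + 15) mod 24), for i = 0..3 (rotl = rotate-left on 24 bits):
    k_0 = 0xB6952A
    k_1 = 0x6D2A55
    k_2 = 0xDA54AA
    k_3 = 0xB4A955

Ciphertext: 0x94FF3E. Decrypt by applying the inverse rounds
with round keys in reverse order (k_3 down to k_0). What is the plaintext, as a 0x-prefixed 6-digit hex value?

0xF34BD6

s_0 = ciphertext = 0x94FF3E
s_1 = InvRound(s_0, k_3) = 0x34594F
s_2 = InvRound(s_1, k_2) = 0xC7B345
s_3 = InvRound(s_2, k_1) = 0xBD6C7B
s_4 = InvRound(s_3, k_0) = 0xF34BD6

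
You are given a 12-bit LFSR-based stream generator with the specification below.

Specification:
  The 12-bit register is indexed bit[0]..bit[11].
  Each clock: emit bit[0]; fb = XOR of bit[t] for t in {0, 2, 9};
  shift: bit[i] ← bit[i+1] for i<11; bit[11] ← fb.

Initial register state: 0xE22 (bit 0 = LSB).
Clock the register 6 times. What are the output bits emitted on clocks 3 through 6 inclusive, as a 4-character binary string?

0001

reg_0 = 0xE22
clock 1: out=0, reg = 0xF11
clock 2: out=1, reg = 0x788
clock 3: out=0, reg = 0xBC4
clock 4: out=0, reg = 0x5E2
clock 5: out=0, reg = 0x2F1
clock 6: out=1, reg = 0x178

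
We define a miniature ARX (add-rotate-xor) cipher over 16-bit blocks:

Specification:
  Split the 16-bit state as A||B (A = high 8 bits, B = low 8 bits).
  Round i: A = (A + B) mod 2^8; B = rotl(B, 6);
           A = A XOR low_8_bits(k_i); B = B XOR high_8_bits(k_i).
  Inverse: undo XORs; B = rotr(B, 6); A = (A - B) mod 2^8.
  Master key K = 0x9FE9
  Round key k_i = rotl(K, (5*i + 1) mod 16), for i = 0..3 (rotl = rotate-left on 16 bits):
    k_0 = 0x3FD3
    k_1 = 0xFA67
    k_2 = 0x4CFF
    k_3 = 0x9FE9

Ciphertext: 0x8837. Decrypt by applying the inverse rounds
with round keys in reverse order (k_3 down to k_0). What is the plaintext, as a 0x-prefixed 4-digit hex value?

0x26E8

s_0 = ciphertext = 0x8837
s_1 = InvRound(s_0, k_3) = 0xBFA2
s_2 = InvRound(s_1, k_2) = 0x85BB
s_3 = InvRound(s_2, k_1) = 0xDD05
s_4 = InvRound(s_3, k_0) = 0x26E8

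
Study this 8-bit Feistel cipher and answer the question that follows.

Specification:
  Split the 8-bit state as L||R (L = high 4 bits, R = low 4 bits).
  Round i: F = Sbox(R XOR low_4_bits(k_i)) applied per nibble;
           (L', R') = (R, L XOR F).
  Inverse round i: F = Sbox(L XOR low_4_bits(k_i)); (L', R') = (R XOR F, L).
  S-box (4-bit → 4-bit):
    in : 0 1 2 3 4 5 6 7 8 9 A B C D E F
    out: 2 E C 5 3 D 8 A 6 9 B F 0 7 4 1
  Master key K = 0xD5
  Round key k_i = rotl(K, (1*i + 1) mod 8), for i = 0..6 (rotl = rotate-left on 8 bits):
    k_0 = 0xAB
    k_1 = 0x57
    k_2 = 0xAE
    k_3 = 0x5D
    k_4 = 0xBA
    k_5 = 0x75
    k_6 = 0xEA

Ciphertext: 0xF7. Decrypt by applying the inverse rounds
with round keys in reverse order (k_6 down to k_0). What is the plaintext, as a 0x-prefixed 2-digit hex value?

s_0 = ciphertext = 0xF7
s_1 = InvRound(s_0, k_6) = 0xAF
s_2 = InvRound(s_1, k_5) = 0xEA
s_3 = InvRound(s_2, k_4) = 0x9E
s_4 = InvRound(s_3, k_3) = 0xD9
s_5 = InvRound(s_4, k_2) = 0xCD
s_6 = InvRound(s_5, k_1) = 0x2C
s_7 = InvRound(s_6, k_0) = 0x52

0x52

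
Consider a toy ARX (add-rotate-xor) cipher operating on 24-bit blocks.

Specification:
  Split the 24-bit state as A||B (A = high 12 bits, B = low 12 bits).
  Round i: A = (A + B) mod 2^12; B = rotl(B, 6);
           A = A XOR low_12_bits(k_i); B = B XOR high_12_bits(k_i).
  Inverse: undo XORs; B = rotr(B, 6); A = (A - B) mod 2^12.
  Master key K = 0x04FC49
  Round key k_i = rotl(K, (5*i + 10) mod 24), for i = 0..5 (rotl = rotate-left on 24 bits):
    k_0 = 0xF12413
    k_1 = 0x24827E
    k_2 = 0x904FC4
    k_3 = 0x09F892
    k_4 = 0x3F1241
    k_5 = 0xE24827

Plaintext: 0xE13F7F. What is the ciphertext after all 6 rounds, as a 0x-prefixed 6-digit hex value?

0x04AA5B

s_0 = plaintext = 0xE13F7F
s_1 = Round(s_0, k_0) = 0x9810EF
s_2 = Round(s_1, k_1) = 0x80E98B
s_3 = Round(s_2, k_2) = 0xE5DBE2
s_4 = Round(s_3, k_3) = 0x2AD830
s_5 = Round(s_4, k_4) = 0x89CFD1
s_6 = Round(s_5, k_5) = 0x04AA5B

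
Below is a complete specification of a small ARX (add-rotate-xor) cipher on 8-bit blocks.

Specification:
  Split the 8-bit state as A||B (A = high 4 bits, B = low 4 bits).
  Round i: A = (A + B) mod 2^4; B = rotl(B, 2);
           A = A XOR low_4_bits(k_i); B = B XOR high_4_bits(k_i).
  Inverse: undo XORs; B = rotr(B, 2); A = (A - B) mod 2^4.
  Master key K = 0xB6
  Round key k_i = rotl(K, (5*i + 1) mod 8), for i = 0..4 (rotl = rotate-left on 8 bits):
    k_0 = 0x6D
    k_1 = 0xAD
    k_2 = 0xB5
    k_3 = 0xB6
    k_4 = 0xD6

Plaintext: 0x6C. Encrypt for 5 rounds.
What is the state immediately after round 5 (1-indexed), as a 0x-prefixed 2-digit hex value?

s_0 = plaintext = 0x6C
s_1 = Round(s_0, k_0) = 0xF5
s_2 = Round(s_1, k_1) = 0x9F
s_3 = Round(s_2, k_2) = 0xD4
s_4 = Round(s_3, k_3) = 0x7A
s_5 = Round(s_4, k_4) = 0x77

0x77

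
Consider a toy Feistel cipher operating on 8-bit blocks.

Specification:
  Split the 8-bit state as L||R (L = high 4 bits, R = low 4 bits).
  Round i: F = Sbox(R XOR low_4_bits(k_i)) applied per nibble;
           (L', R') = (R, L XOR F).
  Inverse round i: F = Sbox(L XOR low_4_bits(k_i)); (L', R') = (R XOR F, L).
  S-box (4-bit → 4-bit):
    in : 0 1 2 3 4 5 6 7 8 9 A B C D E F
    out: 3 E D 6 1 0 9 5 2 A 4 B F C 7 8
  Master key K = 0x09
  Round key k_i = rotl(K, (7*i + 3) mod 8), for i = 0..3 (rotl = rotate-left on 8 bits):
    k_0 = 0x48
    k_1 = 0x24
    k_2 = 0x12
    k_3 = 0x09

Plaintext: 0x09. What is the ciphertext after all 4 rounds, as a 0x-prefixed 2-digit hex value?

s_0 = plaintext = 0x09
s_1 = Round(s_0, k_0) = 0x9E
s_2 = Round(s_1, k_1) = 0xED
s_3 = Round(s_2, k_2) = 0xD6
s_4 = Round(s_3, k_3) = 0x65

0x65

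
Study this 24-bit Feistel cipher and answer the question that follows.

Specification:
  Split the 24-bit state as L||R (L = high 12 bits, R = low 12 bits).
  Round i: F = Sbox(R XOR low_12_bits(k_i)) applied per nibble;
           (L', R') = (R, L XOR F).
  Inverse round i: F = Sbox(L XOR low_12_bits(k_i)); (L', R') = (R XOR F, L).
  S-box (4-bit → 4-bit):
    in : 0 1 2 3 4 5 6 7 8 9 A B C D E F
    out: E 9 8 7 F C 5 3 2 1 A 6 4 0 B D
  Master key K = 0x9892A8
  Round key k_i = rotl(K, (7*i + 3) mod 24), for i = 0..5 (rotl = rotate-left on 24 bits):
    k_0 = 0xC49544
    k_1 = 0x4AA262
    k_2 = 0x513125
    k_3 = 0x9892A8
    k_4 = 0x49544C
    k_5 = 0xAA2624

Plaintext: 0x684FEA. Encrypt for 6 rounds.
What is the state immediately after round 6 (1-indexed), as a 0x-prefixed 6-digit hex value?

s_0 = plaintext = 0x684FEA
s_1 = Round(s_0, k_0) = 0xFEAC2F
s_2 = Round(s_1, k_1) = 0xC2F41A
s_3 = Round(s_2, k_2) = 0x41A052
s_4 = Round(s_3, k_3) = 0x052CC0
s_5 = Round(s_4, k_4) = 0xCC0276
s_6 = Round(s_5, k_5) = 0x276308

0x276308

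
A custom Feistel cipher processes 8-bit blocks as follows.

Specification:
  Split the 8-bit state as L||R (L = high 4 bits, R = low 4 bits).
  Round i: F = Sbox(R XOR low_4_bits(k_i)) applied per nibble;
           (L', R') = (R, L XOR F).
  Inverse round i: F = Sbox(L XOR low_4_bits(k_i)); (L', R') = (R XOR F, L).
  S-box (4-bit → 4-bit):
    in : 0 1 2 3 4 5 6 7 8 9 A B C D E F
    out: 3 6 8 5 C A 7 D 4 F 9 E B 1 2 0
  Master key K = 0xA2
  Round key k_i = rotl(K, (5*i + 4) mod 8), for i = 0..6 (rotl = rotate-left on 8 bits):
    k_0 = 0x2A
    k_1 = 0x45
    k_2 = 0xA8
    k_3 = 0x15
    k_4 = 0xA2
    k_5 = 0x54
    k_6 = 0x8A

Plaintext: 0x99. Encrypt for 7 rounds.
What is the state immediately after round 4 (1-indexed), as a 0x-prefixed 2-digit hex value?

s_0 = plaintext = 0x99
s_1 = Round(s_0, k_0) = 0x9C
s_2 = Round(s_1, k_1) = 0xC6
s_3 = Round(s_2, k_2) = 0x6E
s_4 = Round(s_3, k_3) = 0xE8
s_5 = Round(s_4, k_4) = 0x87
s_6 = Round(s_5, k_5) = 0x7D
s_7 = Round(s_6, k_6) = 0xDA

0xE8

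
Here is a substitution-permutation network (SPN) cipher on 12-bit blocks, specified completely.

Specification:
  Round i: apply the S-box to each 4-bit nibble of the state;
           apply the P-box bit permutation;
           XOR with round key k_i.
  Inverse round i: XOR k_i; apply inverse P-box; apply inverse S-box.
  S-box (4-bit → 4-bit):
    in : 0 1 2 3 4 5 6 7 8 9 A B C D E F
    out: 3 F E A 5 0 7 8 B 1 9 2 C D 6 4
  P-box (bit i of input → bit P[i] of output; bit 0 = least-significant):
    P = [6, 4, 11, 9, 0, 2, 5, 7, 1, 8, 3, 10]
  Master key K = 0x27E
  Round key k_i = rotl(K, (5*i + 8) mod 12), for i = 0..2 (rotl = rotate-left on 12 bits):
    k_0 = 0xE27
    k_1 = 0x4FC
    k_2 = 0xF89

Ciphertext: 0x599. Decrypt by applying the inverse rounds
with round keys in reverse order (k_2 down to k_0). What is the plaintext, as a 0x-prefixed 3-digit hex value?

s_0 = ciphertext = 0x599
s_1 = InvRound(s_0, k_2) = 0x552
s_2 = InvRound(s_1, k_1) = 0x625
s_3 = InvRound(s_2, k_0) = 0x95F

0x95F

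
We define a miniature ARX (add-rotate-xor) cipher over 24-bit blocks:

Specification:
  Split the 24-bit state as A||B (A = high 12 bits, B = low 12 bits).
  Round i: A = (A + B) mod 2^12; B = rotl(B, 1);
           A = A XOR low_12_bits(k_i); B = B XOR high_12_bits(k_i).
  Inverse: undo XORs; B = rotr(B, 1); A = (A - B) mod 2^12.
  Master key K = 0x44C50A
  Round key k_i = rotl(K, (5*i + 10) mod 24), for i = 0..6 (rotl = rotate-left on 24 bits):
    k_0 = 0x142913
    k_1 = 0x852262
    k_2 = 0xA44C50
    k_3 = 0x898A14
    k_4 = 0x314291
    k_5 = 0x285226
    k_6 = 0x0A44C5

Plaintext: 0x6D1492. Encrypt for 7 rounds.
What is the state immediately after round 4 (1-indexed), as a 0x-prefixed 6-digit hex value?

s_0 = plaintext = 0x6D1492
s_1 = Round(s_0, k_0) = 0x270866
s_2 = Round(s_1, k_1) = 0x8B489F
s_3 = Round(s_2, k_2) = 0xD03B7B
s_4 = Round(s_3, k_3) = 0x26AE6F
s_5 = Round(s_4, k_4) = 0x248FCB
s_6 = Round(s_5, k_5) = 0x035D12
s_7 = Round(s_6, k_6) = 0x982A81

0x26AE6F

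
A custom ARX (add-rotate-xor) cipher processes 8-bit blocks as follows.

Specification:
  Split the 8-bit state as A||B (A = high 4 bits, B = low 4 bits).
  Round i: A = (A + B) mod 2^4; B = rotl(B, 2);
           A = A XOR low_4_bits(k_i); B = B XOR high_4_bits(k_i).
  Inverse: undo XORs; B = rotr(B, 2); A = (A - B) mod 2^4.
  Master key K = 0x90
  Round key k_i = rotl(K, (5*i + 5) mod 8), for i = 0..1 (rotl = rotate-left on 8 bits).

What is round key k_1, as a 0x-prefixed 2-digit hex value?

0x42

K = 0x90
k_0 = rotl(K, (5*0+5) mod 8) = rotl(K, 5) = 0x12
k_1 = rotl(K, (5*1+5) mod 8) = rotl(K, 2) = 0x42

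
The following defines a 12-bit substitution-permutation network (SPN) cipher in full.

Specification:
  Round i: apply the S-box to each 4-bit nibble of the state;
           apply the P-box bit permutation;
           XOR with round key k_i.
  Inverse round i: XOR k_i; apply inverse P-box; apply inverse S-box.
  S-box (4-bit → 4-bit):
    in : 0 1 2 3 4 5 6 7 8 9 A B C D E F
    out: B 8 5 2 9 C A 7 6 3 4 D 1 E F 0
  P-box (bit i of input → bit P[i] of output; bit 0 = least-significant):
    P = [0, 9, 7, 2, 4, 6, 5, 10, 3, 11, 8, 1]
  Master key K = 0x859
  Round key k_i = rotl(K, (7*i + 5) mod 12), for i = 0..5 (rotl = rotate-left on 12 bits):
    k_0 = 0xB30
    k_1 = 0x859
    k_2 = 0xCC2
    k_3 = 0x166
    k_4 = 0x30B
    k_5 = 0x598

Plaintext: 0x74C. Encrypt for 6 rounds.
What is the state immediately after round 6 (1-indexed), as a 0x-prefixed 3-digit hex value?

0x1A1

s_0 = plaintext = 0x74C
s_1 = Round(s_0, k_0) = 0x629
s_2 = Round(s_1, k_1) = 0x26A
s_3 = Round(s_2, k_2) = 0x90A
s_4 = Round(s_3, k_3) = 0xDBE
s_5 = Round(s_4, k_4) = 0xCBC
s_6 = Round(s_5, k_5) = 0x1A1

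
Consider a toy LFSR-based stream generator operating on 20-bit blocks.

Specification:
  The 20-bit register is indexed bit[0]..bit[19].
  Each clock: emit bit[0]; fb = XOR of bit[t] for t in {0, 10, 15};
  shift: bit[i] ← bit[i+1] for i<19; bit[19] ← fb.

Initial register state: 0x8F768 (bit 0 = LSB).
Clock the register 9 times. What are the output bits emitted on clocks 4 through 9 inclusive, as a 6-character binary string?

101101

reg_0 = 0x8F768
clock 1: out=0, reg = 0x47BB4
clock 2: out=0, reg = 0x23DDA
clock 3: out=0, reg = 0x91EED
clock 4: out=1, reg = 0x48F76
clock 5: out=0, reg = 0x247BB
clock 6: out=1, reg = 0x123DD
clock 7: out=1, reg = 0x891EE
clock 8: out=0, reg = 0xC48F7
clock 9: out=1, reg = 0xE247B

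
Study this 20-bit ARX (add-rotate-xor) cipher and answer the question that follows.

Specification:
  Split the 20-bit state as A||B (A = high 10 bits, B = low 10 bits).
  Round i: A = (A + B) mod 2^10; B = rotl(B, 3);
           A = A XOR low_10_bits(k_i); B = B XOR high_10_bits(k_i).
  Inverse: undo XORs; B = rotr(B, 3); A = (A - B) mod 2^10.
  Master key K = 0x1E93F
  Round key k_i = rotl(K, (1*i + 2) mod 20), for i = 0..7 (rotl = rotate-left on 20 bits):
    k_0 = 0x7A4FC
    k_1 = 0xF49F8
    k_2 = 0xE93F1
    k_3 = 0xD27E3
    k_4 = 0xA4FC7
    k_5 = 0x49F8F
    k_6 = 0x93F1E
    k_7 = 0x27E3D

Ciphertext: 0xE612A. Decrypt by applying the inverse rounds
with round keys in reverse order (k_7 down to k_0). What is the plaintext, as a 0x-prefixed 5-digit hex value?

s_0 = ciphertext = 0xE612A
s_1 = InvRound(s_0, k_7) = 0xBBEB6
s_2 = InvRound(s_1, k_6) = 0x5489F
s_3 = InvRound(s_2, k_5) = 0xA9837
s_4 = InvRound(s_3, k_4) = 0xC3654
s_5 = InvRound(s_4, k_3) = 0x92EA3
s_6 = InvRound(s_5, k_2) = 0x86BA0
s_7 = InvRound(s_6, k_1) = 0xB510E
s_8 = InvRound(s_7, k_0) = 0xA339C

0xA339C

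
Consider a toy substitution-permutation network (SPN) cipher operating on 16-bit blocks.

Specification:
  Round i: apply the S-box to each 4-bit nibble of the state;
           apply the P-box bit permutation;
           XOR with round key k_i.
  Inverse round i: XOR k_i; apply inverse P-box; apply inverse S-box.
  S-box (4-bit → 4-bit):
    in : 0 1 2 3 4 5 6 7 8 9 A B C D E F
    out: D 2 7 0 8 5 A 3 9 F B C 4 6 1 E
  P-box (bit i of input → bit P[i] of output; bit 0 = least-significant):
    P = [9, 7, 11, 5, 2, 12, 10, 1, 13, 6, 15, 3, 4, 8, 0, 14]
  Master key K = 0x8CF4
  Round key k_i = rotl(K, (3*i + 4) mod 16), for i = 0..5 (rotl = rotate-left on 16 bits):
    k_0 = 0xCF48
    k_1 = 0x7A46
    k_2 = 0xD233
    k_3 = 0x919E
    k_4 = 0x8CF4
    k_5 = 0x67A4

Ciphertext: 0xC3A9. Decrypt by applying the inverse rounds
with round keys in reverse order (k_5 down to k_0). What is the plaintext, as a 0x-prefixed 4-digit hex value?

0xA189

s_0 = ciphertext = 0xC3A9
s_1 = InvRound(s_0, k_5) = 0xC053
s_2 = InvRound(s_1, k_4) = 0xB30F
s_3 = InvRound(s_2, k_3) = 0x5E37
s_4 = InvRound(s_3, k_2) = 0x3C5C
s_5 = InvRound(s_4, k_1) = 0x84BE
s_6 = InvRound(s_5, k_0) = 0xA189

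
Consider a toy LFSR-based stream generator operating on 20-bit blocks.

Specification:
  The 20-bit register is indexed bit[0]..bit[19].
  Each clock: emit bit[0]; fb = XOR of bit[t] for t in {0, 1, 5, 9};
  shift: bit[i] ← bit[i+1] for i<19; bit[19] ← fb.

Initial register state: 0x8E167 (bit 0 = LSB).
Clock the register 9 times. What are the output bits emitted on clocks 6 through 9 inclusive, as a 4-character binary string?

1101

reg_0 = 0x8E167
clock 1: out=1, reg = 0xC70B3
clock 2: out=1, reg = 0xE3859
clock 3: out=1, reg = 0xF1C2C
clock 4: out=0, reg = 0xF8E16
clock 5: out=0, reg = 0x7C70B
clock 6: out=1, reg = 0xBE385
clock 7: out=1, reg = 0x5F1C2
clock 8: out=0, reg = 0xAF8E1
clock 9: out=1, reg = 0x57C70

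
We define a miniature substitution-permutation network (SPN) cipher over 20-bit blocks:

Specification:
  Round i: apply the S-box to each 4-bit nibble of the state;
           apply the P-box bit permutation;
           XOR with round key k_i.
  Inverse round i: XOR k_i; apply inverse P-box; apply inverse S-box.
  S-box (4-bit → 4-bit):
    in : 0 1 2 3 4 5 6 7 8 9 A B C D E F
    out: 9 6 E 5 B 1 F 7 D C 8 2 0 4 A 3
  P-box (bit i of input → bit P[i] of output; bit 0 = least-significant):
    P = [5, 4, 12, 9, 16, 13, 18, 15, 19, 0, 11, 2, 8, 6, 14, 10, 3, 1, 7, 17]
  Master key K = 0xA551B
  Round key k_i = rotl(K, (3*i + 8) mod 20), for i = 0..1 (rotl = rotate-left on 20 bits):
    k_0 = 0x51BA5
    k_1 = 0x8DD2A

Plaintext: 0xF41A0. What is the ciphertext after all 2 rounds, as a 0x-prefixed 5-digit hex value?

s_0 = plaintext = 0xF41A0
s_1 = Round(s_0, k_0) = 0x594CE
s_2 = Round(s_1, k_1) = 0x09B37

0x09B37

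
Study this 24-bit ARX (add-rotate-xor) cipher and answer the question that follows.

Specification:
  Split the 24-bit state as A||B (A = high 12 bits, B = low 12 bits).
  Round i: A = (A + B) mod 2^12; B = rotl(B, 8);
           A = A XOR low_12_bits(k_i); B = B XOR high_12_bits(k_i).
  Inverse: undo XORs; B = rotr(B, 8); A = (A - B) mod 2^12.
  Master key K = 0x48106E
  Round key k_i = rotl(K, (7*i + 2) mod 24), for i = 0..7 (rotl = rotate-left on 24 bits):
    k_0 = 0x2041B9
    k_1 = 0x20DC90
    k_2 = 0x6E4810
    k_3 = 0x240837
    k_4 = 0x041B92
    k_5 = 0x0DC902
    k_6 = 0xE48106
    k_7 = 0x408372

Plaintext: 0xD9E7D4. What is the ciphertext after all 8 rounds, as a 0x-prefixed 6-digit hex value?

s_0 = plaintext = 0xD9E7D4
s_1 = Round(s_0, k_0) = 0x4CB679
s_2 = Round(s_1, k_1) = 0x7D4B6A
s_3 = Round(s_2, k_2) = 0xB2EC52
s_4 = Round(s_3, k_3) = 0xFB7085
s_5 = Round(s_4, k_4) = 0xBAE549
s_6 = Round(s_5, k_5) = 0x9F5988
s_7 = Round(s_6, k_6) = 0x27B6D0
s_8 = Round(s_7, k_7) = 0xA39465

0xA39465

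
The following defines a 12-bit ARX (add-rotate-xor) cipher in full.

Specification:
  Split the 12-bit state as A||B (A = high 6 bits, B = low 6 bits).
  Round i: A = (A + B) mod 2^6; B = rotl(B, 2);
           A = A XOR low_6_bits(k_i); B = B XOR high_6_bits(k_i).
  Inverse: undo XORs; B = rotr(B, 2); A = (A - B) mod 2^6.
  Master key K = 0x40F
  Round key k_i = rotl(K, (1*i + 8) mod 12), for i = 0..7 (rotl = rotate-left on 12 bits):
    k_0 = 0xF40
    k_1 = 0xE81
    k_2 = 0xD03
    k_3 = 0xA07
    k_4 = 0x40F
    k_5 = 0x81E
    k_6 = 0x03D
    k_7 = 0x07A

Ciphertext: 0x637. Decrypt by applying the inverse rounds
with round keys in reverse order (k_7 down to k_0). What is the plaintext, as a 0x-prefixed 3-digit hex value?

0xB70

s_0 = ciphertext = 0x637
s_1 = InvRound(s_0, k_7) = 0xD6D
s_2 = InvRound(s_1, k_6) = 0xB5B
s_3 = InvRound(s_2, k_5) = 0xD7E
s_4 = InvRound(s_3, k_4) = 0x3EB
s_5 = InvRound(s_4, k_3) = 0x630
s_6 = InvRound(s_5, k_2) = 0x681
s_7 = InvRound(s_6, k_1) = 0x77E
s_8 = InvRound(s_7, k_0) = 0xB70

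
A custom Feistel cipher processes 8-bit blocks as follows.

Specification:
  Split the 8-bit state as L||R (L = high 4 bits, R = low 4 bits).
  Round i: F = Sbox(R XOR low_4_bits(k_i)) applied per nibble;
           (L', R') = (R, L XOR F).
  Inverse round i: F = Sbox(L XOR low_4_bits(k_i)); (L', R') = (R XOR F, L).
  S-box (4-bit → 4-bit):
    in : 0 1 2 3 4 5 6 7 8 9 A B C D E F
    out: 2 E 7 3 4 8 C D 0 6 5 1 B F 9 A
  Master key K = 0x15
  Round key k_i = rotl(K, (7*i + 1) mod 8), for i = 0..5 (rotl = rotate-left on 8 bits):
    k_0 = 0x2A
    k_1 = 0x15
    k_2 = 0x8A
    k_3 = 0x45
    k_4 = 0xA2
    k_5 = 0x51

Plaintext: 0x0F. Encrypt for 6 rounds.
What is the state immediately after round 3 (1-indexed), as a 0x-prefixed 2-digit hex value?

0x0D

s_0 = plaintext = 0x0F
s_1 = Round(s_0, k_0) = 0xF8
s_2 = Round(s_1, k_1) = 0x80
s_3 = Round(s_2, k_2) = 0x0D
s_4 = Round(s_3, k_3) = 0xD0
s_5 = Round(s_4, k_4) = 0x0A
s_6 = Round(s_5, k_5) = 0xA1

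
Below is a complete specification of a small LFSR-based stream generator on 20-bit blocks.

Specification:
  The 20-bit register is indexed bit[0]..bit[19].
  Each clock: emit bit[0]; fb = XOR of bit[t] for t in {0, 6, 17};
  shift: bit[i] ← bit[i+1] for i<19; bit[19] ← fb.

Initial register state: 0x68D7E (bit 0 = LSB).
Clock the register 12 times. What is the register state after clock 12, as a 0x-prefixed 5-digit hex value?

reg_0 = 0x68D7E
clock 1: out=0, reg = 0x346BF
clock 2: out=1, reg = 0x1A35F
clock 3: out=1, reg = 0x0D1AF
clock 4: out=1, reg = 0x868D7
clock 5: out=1, reg = 0x4346B
clock 6: out=1, reg = 0x21A35
clock 7: out=1, reg = 0x10D1A
clock 8: out=0, reg = 0x0868D
clock 9: out=1, reg = 0x84346
clock 10: out=0, reg = 0xC21A3
clock 11: out=1, reg = 0xE10D1
clock 12: out=1, reg = 0xF0868

0xF0868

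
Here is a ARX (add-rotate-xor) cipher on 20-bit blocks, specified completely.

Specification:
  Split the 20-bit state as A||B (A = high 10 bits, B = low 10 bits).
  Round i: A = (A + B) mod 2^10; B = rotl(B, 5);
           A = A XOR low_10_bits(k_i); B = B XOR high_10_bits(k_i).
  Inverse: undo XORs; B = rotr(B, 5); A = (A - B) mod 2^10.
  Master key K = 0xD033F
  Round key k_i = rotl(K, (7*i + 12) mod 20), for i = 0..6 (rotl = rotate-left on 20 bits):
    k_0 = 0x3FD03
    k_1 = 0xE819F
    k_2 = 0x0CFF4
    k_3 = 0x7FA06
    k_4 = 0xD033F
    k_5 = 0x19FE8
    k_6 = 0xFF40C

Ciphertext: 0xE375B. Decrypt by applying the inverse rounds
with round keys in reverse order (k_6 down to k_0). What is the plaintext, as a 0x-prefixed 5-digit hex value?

0x10760

s_0 = ciphertext = 0xE375B
s_1 = InvRound(s_0, k_6) = 0xAF0C5
s_2 = InvRound(s_1, k_5) = 0x43C45
s_3 = InvRound(s_2, k_4) = 0x5E0B8
s_4 = InvRound(s_3, k_3) = 0xAD0CA
s_5 = InvRound(s_4, k_2) = 0x86727
s_6 = InvRound(s_5, k_1) = 0xA88E4
s_7 = InvRound(s_6, k_0) = 0x10760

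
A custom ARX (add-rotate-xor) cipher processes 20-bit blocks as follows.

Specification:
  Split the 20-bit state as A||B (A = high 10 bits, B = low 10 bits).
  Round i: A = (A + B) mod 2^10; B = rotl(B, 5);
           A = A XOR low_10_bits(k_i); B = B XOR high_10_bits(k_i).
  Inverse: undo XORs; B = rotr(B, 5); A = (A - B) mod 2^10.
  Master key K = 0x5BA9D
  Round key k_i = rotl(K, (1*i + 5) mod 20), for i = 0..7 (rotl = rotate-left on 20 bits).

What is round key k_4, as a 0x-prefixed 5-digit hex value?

0x53AB7

K = 0x5BA9D
k_0 = rotl(K, (1*0+5) mod 20) = rotl(K, 5) = 0x753AB
k_1 = rotl(K, (1*1+5) mod 20) = rotl(K, 6) = 0xEA756
k_2 = rotl(K, (1*2+5) mod 20) = rotl(K, 7) = 0xD4EAD
k_3 = rotl(K, (1*3+5) mod 20) = rotl(K, 8) = 0xA9D5B
k_4 = rotl(K, (1*4+5) mod 20) = rotl(K, 9) = 0x53AB7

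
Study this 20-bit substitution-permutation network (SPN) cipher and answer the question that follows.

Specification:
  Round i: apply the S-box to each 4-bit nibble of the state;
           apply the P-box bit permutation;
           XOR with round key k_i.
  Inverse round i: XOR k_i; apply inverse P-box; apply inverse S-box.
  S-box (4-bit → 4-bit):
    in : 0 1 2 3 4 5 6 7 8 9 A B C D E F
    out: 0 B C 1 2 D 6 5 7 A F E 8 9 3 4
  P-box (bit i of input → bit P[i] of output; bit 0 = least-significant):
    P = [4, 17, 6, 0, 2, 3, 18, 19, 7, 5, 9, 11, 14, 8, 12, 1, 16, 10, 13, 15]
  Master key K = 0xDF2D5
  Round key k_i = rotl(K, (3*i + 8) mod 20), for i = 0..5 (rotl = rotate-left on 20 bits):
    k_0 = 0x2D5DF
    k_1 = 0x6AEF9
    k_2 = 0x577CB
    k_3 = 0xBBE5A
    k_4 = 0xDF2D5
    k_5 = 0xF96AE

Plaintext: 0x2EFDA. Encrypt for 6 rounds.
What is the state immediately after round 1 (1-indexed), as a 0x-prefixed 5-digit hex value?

0x8368A

s_0 = plaintext = 0x2EFDA
s_1 = Round(s_0, k_0) = 0x8368A
s_2 = Round(s_1, k_1) = 0x1C884
s_3 = Round(s_2, k_2) = 0x2F165
s_4 = Round(s_3, k_3) = 0xF06A3
s_5 = Round(s_4, k_4) = 0x1D0E9
s_6 = Round(s_5, k_5) = 0xC52A1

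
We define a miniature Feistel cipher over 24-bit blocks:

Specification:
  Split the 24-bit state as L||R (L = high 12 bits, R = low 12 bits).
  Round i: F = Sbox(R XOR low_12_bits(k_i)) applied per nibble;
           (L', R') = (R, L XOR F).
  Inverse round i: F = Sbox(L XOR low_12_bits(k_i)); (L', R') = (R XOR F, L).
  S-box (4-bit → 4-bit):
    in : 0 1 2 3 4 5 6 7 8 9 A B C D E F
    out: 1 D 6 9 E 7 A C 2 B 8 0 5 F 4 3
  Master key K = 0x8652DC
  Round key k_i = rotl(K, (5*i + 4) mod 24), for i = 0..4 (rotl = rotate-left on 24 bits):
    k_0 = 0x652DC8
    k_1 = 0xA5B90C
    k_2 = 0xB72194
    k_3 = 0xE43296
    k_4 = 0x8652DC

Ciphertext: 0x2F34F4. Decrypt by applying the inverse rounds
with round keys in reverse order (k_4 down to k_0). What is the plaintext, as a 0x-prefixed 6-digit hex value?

s_0 = ciphertext = 0x2F34F4
s_1 = InvRound(s_0, k_4) = 0x5972F3
s_2 = InvRound(s_1, k_3) = 0xEEE597
s_3 = InvRound(s_2, k_2) = 0x65FEEE
s_4 = InvRound(s_3, k_1) = 0xD9765F
s_5 = InvRound(s_4, k_0) = 0x72CD97

0x72CD97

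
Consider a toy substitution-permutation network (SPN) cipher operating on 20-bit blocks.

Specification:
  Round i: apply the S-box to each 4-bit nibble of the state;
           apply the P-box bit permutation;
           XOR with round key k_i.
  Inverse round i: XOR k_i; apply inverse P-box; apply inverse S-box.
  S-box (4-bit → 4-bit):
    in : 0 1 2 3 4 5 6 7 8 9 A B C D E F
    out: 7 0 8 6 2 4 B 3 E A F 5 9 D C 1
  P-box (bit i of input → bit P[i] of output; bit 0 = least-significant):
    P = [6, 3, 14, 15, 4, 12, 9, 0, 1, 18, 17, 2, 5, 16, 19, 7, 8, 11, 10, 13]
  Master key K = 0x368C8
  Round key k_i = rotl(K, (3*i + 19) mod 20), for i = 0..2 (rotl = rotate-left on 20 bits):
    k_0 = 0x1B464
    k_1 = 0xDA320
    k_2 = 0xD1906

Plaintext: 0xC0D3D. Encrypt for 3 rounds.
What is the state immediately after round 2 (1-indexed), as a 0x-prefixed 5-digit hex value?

s_0 = plaintext = 0xC0D3D
s_1 = Round(s_0, k_0) = 0xA4702
s_2 = Round(s_1, k_1) = 0x81C32
s_3 = Round(s_2, k_2) = 0xDA700

0x81C32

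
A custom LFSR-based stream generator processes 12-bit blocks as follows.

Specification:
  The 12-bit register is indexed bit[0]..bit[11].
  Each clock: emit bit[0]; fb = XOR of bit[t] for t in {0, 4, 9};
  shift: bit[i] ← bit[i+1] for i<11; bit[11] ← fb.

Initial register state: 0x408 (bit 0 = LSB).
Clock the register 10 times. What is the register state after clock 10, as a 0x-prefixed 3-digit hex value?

reg_0 = 0x408
clock 1: out=0, reg = 0x204
clock 2: out=0, reg = 0x902
clock 3: out=0, reg = 0x481
clock 4: out=1, reg = 0xA40
clock 5: out=0, reg = 0xD20
clock 6: out=0, reg = 0x690
clock 7: out=0, reg = 0x348
clock 8: out=0, reg = 0x9A4
clock 9: out=0, reg = 0x4D2
clock 10: out=0, reg = 0xA69

0xA69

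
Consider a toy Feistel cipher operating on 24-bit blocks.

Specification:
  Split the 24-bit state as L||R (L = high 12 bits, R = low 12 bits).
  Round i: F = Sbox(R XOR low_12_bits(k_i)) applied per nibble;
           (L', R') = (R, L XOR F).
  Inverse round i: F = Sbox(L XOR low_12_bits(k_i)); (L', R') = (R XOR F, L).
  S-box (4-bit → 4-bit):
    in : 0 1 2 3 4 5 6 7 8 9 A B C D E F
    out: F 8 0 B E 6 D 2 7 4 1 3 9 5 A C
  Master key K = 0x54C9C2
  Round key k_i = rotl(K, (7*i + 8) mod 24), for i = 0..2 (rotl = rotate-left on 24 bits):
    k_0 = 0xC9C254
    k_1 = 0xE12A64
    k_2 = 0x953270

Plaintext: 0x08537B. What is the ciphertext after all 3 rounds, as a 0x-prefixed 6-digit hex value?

0x3DE093

s_0 = plaintext = 0x08537B
s_1 = Round(s_0, k_0) = 0x37B889
s_2 = Round(s_1, k_1) = 0x8893DE
s_3 = Round(s_2, k_2) = 0x3DE093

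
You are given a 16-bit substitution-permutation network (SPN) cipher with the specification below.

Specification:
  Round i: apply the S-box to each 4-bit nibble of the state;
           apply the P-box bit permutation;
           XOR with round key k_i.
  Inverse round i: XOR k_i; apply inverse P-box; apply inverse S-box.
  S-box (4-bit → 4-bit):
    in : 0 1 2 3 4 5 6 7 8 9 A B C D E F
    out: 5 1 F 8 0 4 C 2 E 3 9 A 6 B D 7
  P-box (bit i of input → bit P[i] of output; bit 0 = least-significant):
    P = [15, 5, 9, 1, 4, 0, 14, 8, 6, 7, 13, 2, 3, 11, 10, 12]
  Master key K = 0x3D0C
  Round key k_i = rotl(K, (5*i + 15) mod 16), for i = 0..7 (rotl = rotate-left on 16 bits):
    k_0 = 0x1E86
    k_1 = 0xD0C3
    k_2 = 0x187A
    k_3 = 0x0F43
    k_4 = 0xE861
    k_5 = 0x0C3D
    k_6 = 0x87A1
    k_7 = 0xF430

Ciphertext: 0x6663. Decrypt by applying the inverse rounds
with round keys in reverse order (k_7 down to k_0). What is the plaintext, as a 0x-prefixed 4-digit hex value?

s_0 = ciphertext = 0x6663
s_1 = InvRound(s_0, k_7) = 0x319E
s_2 = InvRound(s_1, k_6) = 0xE692
s_3 = InvRound(s_2, k_5) = 0x98C2
s_4 = InvRound(s_3, k_4) = 0x3CCB
s_5 = InvRound(s_4, k_3) = 0xAC35
s_6 = InvRound(s_5, k_2) = 0xEE7A
s_7 = InvRound(s_6, k_1) = 0x2C9C
s_8 = InvRound(s_7, k_0) = 0xA516

0xA516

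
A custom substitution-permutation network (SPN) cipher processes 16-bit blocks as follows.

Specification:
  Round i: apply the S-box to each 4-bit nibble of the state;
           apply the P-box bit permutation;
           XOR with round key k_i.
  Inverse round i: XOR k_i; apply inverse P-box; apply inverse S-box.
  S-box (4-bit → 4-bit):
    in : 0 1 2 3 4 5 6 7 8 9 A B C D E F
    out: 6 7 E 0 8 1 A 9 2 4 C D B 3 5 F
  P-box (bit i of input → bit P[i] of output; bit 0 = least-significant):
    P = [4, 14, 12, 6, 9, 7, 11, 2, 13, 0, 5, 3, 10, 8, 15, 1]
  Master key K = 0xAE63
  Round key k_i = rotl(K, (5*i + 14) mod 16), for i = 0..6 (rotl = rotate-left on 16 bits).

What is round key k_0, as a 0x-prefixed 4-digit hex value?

K = 0xAE63
k_0 = rotl(K, (5*0+14) mod 16) = rotl(K, 14) = 0xEB98

0xEB98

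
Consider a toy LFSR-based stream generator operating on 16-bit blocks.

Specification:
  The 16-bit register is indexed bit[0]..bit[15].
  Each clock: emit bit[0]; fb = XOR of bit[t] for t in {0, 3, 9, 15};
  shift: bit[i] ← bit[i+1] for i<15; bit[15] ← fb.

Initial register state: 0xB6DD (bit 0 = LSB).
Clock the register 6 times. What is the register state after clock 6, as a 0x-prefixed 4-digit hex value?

reg_0 = 0xB6DD
clock 1: out=1, reg = 0x5B6E
clock 2: out=0, reg = 0x2DB7
clock 3: out=1, reg = 0x96DB
clock 4: out=1, reg = 0x4B6D
clock 5: out=1, reg = 0xA5B6
clock 6: out=0, reg = 0xD2DB

0xD2DB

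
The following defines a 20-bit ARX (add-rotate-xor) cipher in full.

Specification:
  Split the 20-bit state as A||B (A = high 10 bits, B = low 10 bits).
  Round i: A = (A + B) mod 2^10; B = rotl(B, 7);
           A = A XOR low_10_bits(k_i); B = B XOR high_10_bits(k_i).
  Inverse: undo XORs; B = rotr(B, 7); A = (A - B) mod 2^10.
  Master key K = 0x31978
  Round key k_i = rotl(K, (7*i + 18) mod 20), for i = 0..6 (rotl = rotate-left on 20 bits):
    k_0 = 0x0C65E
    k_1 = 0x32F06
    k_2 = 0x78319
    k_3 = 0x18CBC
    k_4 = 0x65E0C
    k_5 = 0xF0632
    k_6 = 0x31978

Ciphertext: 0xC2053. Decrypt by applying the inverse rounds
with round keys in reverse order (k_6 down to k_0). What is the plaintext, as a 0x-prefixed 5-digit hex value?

0x4240E

s_0 = ciphertext = 0xC2053
s_1 = InvRound(s_0, k_6) = 0x71CA9
s_2 = InvRound(s_1, k_5) = 0x2BF46
s_3 = InvRound(s_2, k_4) = 0x05A8D
s_4 = InvRound(s_3, k_3) = 0x4D775
s_5 = InvRound(s_4, k_2) = 0x5FCAD
s_6 = InvRound(s_5, k_1) = 0xD2730
s_7 = InvRound(s_6, k_0) = 0x4240E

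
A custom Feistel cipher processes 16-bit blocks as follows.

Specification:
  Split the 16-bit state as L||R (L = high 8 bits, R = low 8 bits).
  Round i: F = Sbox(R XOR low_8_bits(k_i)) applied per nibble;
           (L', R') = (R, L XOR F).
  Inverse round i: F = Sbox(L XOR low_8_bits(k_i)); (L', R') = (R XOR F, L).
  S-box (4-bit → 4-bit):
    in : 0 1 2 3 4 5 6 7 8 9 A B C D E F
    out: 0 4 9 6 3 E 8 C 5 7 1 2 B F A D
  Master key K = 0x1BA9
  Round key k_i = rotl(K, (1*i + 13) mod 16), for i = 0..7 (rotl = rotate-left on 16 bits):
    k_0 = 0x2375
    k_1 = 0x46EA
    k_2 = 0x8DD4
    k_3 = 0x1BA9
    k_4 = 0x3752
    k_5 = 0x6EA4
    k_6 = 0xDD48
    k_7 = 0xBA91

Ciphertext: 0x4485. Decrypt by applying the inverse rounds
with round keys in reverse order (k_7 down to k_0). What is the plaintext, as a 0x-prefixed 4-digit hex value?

0x6431

s_0 = ciphertext = 0x4485
s_1 = InvRound(s_0, k_7) = 0x7B44
s_2 = InvRound(s_1, k_6) = 0x227B
s_3 = InvRound(s_2, k_5) = 0x2322
s_4 = InvRound(s_3, k_4) = 0xE623
s_5 = InvRound(s_4, k_3) = 0x1EE6
s_6 = InvRound(s_5, k_2) = 0x571E
s_7 = InvRound(s_6, k_1) = 0x3157
s_8 = InvRound(s_7, k_0) = 0x6431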